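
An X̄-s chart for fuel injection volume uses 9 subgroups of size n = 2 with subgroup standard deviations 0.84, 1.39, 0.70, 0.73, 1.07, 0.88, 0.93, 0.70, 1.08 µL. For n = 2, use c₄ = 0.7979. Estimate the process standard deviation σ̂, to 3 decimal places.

1.159

s̄ = (0.84 + 1.39 + 0.70 + 0.73 + 1.07 + 0.88 + 0.93 + 0.70 + 1.08) / 9 = 0.9244
σ̂ = s̄ / c₄ = 0.9244 / 0.7979 = 1.1586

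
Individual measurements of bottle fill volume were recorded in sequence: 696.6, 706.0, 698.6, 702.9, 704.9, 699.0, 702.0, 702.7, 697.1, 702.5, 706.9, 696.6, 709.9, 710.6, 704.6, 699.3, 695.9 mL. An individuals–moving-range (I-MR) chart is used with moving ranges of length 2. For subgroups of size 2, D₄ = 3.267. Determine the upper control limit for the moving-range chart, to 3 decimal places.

Moving ranges: 9.4, 7.4, 4.3, 2.0, 5.9, 3.0, 0.7, 5.6, 5.4, 4.4, 10.3, 13.3, 0.7, 6.0, 5.3, 3.4; M̄R̄ = 87.1000 / 16 = 5.4438
UCL_MR = D₄·M̄R̄ = 3.267 × 5.4438 = 17.7847

17.785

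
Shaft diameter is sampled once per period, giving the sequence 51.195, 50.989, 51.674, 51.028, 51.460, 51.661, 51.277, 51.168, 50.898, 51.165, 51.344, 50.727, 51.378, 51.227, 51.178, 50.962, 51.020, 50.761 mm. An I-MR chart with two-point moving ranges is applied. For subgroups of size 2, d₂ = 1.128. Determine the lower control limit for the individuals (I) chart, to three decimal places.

X̄ = (51.195 + 50.989 + 51.674 + 51.028 + 51.460 + 51.661 + 51.277 + 51.168 + 50.898 + 51.165 + 51.344 + 50.727 + 51.378 + 51.227 + 51.178 + 50.962 + 51.020 + 50.761) / 18 = 51.1729
Moving ranges: 0.206, 0.685, 0.646, 0.432, 0.201, 0.384, 0.109, 0.270, 0.267, 0.179, 0.617, 0.651, 0.151, 0.049, 0.216, 0.058, 0.259; M̄R̄ = 5.3800 / 17 = 0.3165
LCL = X̄ − 3·M̄R̄/d₂ = 51.1729 − 3 × 0.3165 / 1.128 = 50.3312

50.331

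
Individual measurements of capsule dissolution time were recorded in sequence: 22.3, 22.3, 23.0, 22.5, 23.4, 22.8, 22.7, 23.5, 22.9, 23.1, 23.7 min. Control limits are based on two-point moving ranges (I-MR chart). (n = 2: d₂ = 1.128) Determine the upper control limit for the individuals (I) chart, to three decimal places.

24.257

X̄ = (22.3 + 22.3 + 23.0 + 22.5 + 23.4 + 22.8 + 22.7 + 23.5 + 22.9 + 23.1 + 23.7) / 11 = 22.9273
Moving ranges: 0.0, 0.7, 0.5, 0.9, 0.6, 0.1, 0.8, 0.6, 0.2, 0.6; M̄R̄ = 5.0000 / 10 = 0.5000
UCL = X̄ + 3·M̄R̄/d₂ = 22.9273 + 3 × 0.5000 / 1.128 = 24.2571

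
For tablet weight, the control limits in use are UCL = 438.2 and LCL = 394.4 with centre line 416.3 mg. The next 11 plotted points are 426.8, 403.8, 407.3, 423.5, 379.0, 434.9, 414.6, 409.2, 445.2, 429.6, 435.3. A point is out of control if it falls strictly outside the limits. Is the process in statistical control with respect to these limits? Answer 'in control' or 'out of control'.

out of control

Compare each point to [394.4, 438.2]: sample 5 = 379.0 < LCL; sample 9 = 445.2 > UCL.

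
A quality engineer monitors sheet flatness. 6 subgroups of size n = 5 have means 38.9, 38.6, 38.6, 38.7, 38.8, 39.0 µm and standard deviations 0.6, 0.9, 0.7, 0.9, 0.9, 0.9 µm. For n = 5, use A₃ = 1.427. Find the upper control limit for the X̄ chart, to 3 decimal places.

X̄̄ = (38.9 + 38.6 + 38.6 + 38.7 + 38.8 + 39.0) / 6 = 38.7667
s̄ = (0.6 + 0.9 + 0.7 + 0.9 + 0.9 + 0.9) / 6 = 0.8167
UCL = X̄̄ + A₃·s̄ = 38.7667 + 1.427 × 0.8167 = 39.9320

39.932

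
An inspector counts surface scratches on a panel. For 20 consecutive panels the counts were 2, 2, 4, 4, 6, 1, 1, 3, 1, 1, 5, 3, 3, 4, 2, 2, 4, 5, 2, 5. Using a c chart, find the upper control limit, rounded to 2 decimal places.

c̄ = (2 + 2 + 4 + 4 + 6 + 1 + 1 + 3 + 1 + 1 + 5 + 3 + 3 + 4 + 2 + 2 + 4 + 5 + 2 + 5) / 20 = 60 / 20 = 3.0000
UCL = c̄ + 3√c̄ = 3.0000 + 3 × √3.0000 = 3.0000 + 3 × 1.7321 = 8.1962

8.20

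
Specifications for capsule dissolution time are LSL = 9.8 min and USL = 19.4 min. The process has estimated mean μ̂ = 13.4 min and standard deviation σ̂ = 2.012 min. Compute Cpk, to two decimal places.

Cpu = (USL − μ̂) / (3σ̂) = (19.4 − 13.4) / (3 × 2.012) = 0.9940; Cpl = (μ̂ − LSL) / (3σ̂) = (13.4 − 9.8) / (3 × 2.012) = 0.5964; Cpk = min(Cpu, Cpl) = 0.5964

0.60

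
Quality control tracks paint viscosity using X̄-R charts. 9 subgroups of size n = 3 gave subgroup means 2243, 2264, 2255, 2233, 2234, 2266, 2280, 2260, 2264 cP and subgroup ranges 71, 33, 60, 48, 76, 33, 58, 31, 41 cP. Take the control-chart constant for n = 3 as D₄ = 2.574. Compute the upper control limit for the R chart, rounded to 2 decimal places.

R̄ = (71 + 33 + 60 + 48 + 76 + 33 + 58 + 31 + 41) / 9 = 451.0000 / 9 = 50.1111
UCL_R = D₄·R̄ = 2.574 × 50.1111 = 128.9860

128.99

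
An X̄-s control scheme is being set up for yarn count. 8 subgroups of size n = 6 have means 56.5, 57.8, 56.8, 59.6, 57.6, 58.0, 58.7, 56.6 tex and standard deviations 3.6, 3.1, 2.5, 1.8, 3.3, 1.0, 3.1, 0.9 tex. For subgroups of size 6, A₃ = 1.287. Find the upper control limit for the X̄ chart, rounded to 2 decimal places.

60.80

X̄̄ = (56.5 + 57.8 + 56.8 + 59.6 + 57.6 + 58.0 + 58.7 + 56.6) / 8 = 57.7000
s̄ = (3.6 + 3.1 + 2.5 + 1.8 + 3.3 + 1.0 + 3.1 + 0.9) / 8 = 2.4125
UCL = X̄̄ + A₃·s̄ = 57.7000 + 1.287 × 2.4125 = 60.8049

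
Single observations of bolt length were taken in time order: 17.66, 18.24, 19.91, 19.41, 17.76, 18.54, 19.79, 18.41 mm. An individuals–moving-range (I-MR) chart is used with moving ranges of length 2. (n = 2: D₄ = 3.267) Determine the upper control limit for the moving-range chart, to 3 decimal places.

Moving ranges: 0.58, 1.67, 0.50, 1.65, 0.78, 1.25, 1.38; M̄R̄ = 7.8100 / 7 = 1.1157
UCL_MR = D₄·M̄R̄ = 3.267 × 1.1157 = 3.6450

3.645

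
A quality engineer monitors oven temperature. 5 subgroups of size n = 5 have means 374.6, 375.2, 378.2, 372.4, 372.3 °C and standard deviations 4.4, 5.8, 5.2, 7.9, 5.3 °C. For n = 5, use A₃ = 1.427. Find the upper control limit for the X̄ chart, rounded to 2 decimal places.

382.70

X̄̄ = (374.6 + 375.2 + 378.2 + 372.4 + 372.3) / 5 = 374.5400
s̄ = (4.4 + 5.8 + 5.2 + 7.9 + 5.3) / 5 = 5.7200
UCL = X̄̄ + A₃·s̄ = 374.5400 + 1.427 × 5.7200 = 382.7024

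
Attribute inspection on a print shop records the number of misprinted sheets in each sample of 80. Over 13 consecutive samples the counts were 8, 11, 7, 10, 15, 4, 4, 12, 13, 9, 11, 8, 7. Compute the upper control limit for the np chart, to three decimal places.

17.695

p̄ = Σdᵢ / (k·n) = 119 / (13 × 80) = 0.11442
UCL = np̄ + 3·√(np̄(1−p̄)) = 9.1538 + 3 × √(9.1538×0.88558) = 9.1538 + 3 × 2.8472 = 17.6954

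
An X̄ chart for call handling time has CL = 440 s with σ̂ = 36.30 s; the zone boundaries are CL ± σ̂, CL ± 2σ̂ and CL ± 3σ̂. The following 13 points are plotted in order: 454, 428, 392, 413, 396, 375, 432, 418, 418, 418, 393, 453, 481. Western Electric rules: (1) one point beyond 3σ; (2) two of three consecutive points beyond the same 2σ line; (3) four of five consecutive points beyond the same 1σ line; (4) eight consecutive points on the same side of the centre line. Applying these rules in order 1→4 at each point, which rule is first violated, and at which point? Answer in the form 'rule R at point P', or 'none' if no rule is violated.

rule 4 at point 9

Zone of each point (C = within 1σ̂, B = 1σ̂–2σ̂, A = 2σ̂–3σ̂, * = beyond 3σ̂; sign = side of CL): 1:+C, 2:-C, 3:-B, 4:-C, 5:-B, 6:-B, 7:-C, 8:-C, 9:-C, 10:-C, 11:-B, 12:+C, 13:+B
Rule 4 (eight consecutive points on the same side of the centre line) is satisfied at point 9.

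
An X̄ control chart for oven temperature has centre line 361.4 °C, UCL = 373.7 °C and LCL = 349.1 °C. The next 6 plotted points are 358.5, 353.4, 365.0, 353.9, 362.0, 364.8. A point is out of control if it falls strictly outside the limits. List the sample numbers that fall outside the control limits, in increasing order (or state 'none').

none

All 6 points lie within [349.1, 373.7].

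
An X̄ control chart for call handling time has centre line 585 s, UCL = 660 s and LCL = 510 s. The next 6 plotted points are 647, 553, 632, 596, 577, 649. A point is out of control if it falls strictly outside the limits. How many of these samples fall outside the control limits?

0

All 6 points lie within [510, 660].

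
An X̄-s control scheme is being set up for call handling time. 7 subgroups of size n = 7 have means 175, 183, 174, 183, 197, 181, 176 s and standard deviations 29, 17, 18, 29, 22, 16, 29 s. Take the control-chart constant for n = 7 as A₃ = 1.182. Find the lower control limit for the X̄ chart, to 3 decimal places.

X̄̄ = (175 + 183 + 174 + 183 + 197 + 181 + 176) / 7 = 181.2857
s̄ = (29 + 17 + 18 + 29 + 22 + 16 + 29) / 7 = 22.8571
LCL = X̄̄ − A₃·s̄ = 181.2857 − 1.182 × 22.8571 = 154.2686

154.269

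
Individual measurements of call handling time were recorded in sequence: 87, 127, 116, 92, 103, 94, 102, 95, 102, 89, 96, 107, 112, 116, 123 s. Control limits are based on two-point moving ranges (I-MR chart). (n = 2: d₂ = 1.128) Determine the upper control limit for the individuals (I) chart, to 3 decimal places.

X̄ = (87 + 127 + 116 + 92 + 103 + 94 + 102 + 95 + 102 + 89 + 96 + 107 + 112 + 116 + 123) / 15 = 104.0667
Moving ranges: 40, 11, 24, 11, 9, 8, 7, 7, 13, 7, 11, 5, 4, 7; M̄R̄ = 164.0000 / 14 = 11.7143
UCL = X̄ + 3·M̄R̄/d₂ = 104.0667 + 3 × 11.7143 / 1.128 = 135.2217

135.222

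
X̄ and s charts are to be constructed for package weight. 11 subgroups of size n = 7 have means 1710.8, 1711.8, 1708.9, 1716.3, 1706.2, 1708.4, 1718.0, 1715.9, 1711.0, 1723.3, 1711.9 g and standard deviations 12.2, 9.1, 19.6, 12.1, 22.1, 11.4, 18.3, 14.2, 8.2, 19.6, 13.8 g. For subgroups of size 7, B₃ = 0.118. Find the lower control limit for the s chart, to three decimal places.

1.723

s̄ = (12.2 + 9.1 + 19.6 + 12.1 + 22.1 + 11.4 + 18.3 + 14.2 + 8.2 + 19.6 + 13.8) / 11 = 14.6000
LCL_s = B₃·s̄ = 0.118 × 14.6000 = 1.7228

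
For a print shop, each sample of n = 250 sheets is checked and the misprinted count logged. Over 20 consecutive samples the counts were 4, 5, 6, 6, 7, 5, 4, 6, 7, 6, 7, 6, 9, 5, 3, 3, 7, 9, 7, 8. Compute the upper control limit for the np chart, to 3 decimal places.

p̄ = Σdᵢ / (k·n) = 120 / (20 × 250) = 0.02400
UCL = np̄ + 3·√(np̄(1−p̄)) = 6.0000 + 3 × √(6.0000×0.97600) = 6.0000 + 3 × 2.4199 = 13.2598

13.260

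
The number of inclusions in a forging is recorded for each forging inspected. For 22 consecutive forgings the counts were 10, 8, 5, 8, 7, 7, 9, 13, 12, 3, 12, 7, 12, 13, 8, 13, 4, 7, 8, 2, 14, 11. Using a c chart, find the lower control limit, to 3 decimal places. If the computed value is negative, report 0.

c̄ = (10 + 8 + 5 + 8 + 7 + 7 + 9 + 13 + 12 + 3 + 12 + 7 + 12 + 13 + 8 + 13 + 4 + 7 + 8 + 2 + 14 + 11) / 22 = 193 / 22 = 8.7727
LCL = c̄ − 3√c̄ = 8.7727 − 3 × 2.9619 = -0.1129 → 0 (cannot be negative)

0.000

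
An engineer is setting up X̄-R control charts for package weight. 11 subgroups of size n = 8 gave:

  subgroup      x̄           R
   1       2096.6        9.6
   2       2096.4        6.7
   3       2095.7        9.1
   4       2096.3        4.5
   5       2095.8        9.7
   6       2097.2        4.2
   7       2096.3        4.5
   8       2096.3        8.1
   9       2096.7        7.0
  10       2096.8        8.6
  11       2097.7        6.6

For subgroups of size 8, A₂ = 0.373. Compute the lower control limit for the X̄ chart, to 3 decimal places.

2093.862

X̄̄ = (2096.6 + 2096.4 + 2095.7 + 2096.3 + 2095.8 + 2097.2 + 2096.3 + 2096.3 + 2096.7 + 2096.8 + 2097.7) / 11 = 23061.8000 / 11 = 2096.5273
R̄ = (9.6 + 6.7 + 9.1 + 4.5 + 9.7 + 4.2 + 4.5 + 8.1 + 7.0 + 8.6 + 6.6) / 11 = 78.6000 / 11 = 7.1455
LCL = X̄̄ − A₂·R̄ = 2096.5273 − 0.373 × 7.1455 = 2093.8620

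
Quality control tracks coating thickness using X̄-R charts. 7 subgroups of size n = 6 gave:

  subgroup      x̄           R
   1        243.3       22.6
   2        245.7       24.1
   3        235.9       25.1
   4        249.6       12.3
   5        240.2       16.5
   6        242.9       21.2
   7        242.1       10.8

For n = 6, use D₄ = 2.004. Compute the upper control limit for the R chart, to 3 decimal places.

R̄ = (22.6 + 24.1 + 25.1 + 12.3 + 16.5 + 21.2 + 10.8) / 7 = 132.6000 / 7 = 18.9429
UCL_R = D₄·R̄ = 2.004 × 18.9429 = 37.9615

37.961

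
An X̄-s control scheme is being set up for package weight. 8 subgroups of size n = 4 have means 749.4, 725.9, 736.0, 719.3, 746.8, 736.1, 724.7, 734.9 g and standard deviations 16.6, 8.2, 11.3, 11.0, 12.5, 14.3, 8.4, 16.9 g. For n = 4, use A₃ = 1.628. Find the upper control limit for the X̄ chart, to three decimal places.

X̄̄ = (749.4 + 725.9 + 736.0 + 719.3 + 746.8 + 736.1 + 724.7 + 734.9) / 8 = 734.1375
s̄ = (16.6 + 8.2 + 11.3 + 11.0 + 12.5 + 14.3 + 8.4 + 16.9) / 8 = 12.4000
UCL = X̄̄ + A₃·s̄ = 734.1375 + 1.628 × 12.4000 = 754.3247

754.325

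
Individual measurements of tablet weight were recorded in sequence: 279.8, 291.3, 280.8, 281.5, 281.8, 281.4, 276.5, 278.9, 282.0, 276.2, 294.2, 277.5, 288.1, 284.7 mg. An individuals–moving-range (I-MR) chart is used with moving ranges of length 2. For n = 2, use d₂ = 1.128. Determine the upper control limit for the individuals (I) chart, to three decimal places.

X̄ = (279.8 + 291.3 + 280.8 + 281.5 + 281.8 + 281.4 + 276.5 + 278.9 + 282.0 + 276.2 + 294.2 + 277.5 + 288.1 + 284.7) / 14 = 282.4786
Moving ranges: 11.5, 10.5, 0.7, 0.3, 0.4, 4.9, 2.4, 3.1, 5.8, 18.0, 16.7, 10.6, 3.4; M̄R̄ = 88.3000 / 13 = 6.7923
UCL = X̄ + 3·M̄R̄/d₂ = 282.4786 + 3 × 6.7923 / 1.128 = 300.5432

300.543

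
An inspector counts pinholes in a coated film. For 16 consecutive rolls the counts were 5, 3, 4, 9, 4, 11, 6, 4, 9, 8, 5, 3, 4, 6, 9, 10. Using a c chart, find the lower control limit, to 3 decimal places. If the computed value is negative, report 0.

0.000

c̄ = (5 + 3 + 4 + 9 + 4 + 11 + 6 + 4 + 9 + 8 + 5 + 3 + 4 + 6 + 9 + 10) / 16 = 100 / 16 = 6.2500
LCL = c̄ − 3√c̄ = 6.2500 − 3 × 2.5000 = -1.2500 → 0 (cannot be negative)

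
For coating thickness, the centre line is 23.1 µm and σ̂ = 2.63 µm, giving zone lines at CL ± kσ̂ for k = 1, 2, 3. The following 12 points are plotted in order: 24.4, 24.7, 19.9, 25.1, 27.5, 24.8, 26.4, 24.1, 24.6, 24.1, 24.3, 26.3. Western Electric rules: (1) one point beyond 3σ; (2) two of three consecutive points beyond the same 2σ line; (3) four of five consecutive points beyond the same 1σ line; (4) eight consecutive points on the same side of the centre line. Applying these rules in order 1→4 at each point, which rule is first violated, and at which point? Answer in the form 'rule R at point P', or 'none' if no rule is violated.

rule 4 at point 11

Zone of each point (C = within 1σ̂, B = 1σ̂–2σ̂, A = 2σ̂–3σ̂, * = beyond 3σ̂; sign = side of CL): 1:+C, 2:+C, 3:-B, 4:+C, 5:+B, 6:+C, 7:+B, 8:+C, 9:+C, 10:+C, 11:+C, 12:+B
Rule 4 (eight consecutive points on the same side of the centre line) is satisfied at point 11.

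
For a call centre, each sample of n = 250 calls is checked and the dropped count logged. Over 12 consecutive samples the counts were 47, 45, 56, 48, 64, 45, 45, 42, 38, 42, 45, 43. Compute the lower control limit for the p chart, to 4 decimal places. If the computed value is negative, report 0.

p̄ = Σdᵢ / (k·n) = 560 / (12 × 250) = 0.18667
LCL = p̄ − 3·√(p̄(1−p̄)/n) = 0.18667 − 3 × 0.02464 = 0.11274

0.1127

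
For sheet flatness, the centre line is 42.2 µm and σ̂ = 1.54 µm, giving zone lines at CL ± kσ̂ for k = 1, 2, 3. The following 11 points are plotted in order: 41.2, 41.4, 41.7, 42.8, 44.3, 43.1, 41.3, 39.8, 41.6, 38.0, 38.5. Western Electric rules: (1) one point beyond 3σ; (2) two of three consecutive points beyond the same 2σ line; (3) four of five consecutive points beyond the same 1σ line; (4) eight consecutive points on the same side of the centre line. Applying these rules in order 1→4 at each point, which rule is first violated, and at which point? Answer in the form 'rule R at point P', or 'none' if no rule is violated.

Zone of each point (C = within 1σ̂, B = 1σ̂–2σ̂, A = 2σ̂–3σ̂, * = beyond 3σ̂; sign = side of CL): 1:-C, 2:-C, 3:-C, 4:+C, 5:+B, 6:+C, 7:-C, 8:-B, 9:-C, 10:-A, 11:-A
Rule 2 (two of three consecutive points beyond the same 2σ limit) is satisfied at point 11.

rule 2 at point 11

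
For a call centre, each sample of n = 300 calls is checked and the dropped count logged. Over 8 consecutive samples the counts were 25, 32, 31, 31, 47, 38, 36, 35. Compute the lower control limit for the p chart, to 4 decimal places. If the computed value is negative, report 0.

0.0594

p̄ = Σdᵢ / (k·n) = 275 / (8 × 300) = 0.11458
LCL = p̄ − 3·√(p̄(1−p̄)/n) = 0.11458 − 3 × 0.01839 = 0.05941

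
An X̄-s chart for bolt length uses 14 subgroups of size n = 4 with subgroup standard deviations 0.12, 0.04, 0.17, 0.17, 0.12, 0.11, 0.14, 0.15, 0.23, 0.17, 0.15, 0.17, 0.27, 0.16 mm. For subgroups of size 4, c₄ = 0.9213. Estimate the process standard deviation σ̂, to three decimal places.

s̄ = (0.12 + 0.04 + 0.17 + 0.17 + 0.12 + 0.11 + 0.14 + 0.15 + 0.23 + 0.17 + 0.15 + 0.17 + 0.27 + 0.16) / 14 = 0.1550
σ̂ = s̄ / c₄ = 0.1550 / 0.9213 = 0.1682

0.168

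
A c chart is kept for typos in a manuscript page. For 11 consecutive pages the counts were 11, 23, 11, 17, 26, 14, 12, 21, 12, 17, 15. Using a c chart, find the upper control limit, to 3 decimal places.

28.375

c̄ = (11 + 23 + 11 + 17 + 26 + 14 + 12 + 21 + 12 + 17 + 15) / 11 = 179 / 11 = 16.2727
UCL = c̄ + 3√c̄ = 16.2727 + 3 × √16.2727 = 16.2727 + 3 × 4.0339 = 28.3746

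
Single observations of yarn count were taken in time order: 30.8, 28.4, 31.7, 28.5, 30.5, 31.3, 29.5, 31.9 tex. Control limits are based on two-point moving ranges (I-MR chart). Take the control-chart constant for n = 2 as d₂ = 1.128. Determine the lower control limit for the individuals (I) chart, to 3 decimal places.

24.284

X̄ = (30.8 + 28.4 + 31.7 + 28.5 + 30.5 + 31.3 + 29.5 + 31.9) / 8 = 30.3250
Moving ranges: 2.4, 3.3, 3.2, 2.0, 0.8, 1.8, 2.4; M̄R̄ = 15.9000 / 7 = 2.2714
LCL = X̄ − 3·M̄R̄/d₂ = 30.3250 − 3 × 2.2714 / 1.128 = 24.2840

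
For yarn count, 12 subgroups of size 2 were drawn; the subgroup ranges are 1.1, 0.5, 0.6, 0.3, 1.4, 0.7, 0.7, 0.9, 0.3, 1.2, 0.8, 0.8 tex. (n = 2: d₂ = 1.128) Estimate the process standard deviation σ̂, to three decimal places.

R̄ = (1.1 + 0.5 + 0.6 + 0.3 + 1.4 + 0.7 + 0.7 + 0.9 + 0.3 + 1.2 + 0.8 + 0.8) / 12 = 0.7750
σ̂ = R̄ / d₂ = 0.7750 / 1.128 = 0.6871

0.687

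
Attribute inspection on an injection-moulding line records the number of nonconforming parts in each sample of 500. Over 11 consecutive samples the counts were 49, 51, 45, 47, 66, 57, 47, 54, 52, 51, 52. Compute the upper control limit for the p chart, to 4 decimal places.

0.1447

p̄ = Σdᵢ / (k·n) = 571 / (11 × 500) = 0.10382
UCL = p̄ + 3·√(p̄(1−p̄)/n) = 0.10382 + 3 × √(0.10382×0.89618/500) = 0.10382 + 3 × 0.01364 = 0.14474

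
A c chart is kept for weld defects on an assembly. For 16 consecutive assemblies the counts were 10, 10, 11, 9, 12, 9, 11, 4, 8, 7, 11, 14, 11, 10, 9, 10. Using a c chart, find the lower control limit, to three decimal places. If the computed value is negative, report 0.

c̄ = (10 + 10 + 11 + 9 + 12 + 9 + 11 + 4 + 8 + 7 + 11 + 14 + 11 + 10 + 9 + 10) / 16 = 156 / 16 = 9.7500
LCL = c̄ − 3√c̄ = 9.7500 − 3 × 3.1225 = 0.3825

0.383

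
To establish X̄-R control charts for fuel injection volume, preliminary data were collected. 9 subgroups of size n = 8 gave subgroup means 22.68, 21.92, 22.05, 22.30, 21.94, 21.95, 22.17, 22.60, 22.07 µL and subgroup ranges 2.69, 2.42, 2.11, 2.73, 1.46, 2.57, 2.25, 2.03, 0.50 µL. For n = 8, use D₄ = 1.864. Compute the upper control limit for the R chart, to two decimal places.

R̄ = (2.69 + 2.42 + 2.11 + 2.73 + 1.46 + 2.57 + 2.25 + 2.03 + 0.50) / 9 = 18.7600 / 9 = 2.0844
UCL_R = D₄·R̄ = 1.864 × 2.0844 = 3.8854

3.89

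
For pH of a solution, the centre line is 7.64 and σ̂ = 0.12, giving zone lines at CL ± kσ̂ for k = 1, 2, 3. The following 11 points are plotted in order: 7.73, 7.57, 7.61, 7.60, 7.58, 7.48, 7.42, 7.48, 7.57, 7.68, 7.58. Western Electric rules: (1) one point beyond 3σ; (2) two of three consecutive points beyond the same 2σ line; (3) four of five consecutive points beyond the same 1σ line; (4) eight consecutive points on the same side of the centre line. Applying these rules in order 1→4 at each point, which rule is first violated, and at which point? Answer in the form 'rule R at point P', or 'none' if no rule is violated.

rule 4 at point 9

Zone of each point (C = within 1σ̂, B = 1σ̂–2σ̂, A = 2σ̂–3σ̂, * = beyond 3σ̂; sign = side of CL): 1:+C, 2:-C, 3:-C, 4:-C, 5:-C, 6:-B, 7:-B, 8:-B, 9:-C, 10:+C, 11:-C
Rule 4 (eight consecutive points on the same side of the centre line) is satisfied at point 9.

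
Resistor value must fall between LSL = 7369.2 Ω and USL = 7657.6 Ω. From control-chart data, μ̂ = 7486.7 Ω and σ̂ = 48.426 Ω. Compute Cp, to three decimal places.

Cp = (USL − LSL) / (6σ̂) = (7657.6 − 7369.2) / (6 × 48.426) = 288.4000 / 290.5560 = 0.9926

0.993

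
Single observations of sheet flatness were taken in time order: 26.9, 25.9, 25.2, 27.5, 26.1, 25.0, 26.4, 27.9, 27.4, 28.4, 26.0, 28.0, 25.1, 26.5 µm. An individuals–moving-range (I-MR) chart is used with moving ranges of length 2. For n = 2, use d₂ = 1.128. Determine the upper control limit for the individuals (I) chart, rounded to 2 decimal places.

X̄ = (26.9 + 25.9 + 25.2 + 27.5 + 26.1 + 25.0 + 26.4 + 27.9 + 27.4 + 28.4 + 26.0 + 28.0 + 25.1 + 26.5) / 14 = 26.5929
Moving ranges: 1.0, 0.7, 2.3, 1.4, 1.1, 1.4, 1.5, 0.5, 1.0, 2.4, 2.0, 2.9, 1.4; M̄R̄ = 19.6000 / 13 = 1.5077
UCL = X̄ + 3·M̄R̄/d₂ = 26.5929 + 3 × 1.5077 / 1.128 = 30.6027

30.60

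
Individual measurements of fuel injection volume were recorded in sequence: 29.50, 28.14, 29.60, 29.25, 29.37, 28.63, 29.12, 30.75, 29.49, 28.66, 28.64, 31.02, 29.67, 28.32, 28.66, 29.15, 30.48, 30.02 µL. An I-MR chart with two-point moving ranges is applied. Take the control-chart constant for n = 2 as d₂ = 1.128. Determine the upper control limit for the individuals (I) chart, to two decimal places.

X̄ = (29.50 + 28.14 + 29.60 + 29.25 + 29.37 + 28.63 + 29.12 + 30.75 + 29.49 + 28.66 + 28.64 + 31.02 + 29.67 + 28.32 + 28.66 + 29.15 + 30.48 + 30.02) / 18 = 29.3594
Moving ranges: 1.36, 1.46, 0.35, 0.12, 0.74, 0.49, 1.63, 1.26, 0.83, 0.02, 2.38, 1.35, 1.35, 0.34, 0.49, 1.33, 0.46; M̄R̄ = 15.9600 / 17 = 0.9388
UCL = X̄ + 3·M̄R̄/d₂ = 29.3594 + 3 × 0.9388 / 1.128 = 31.8563

31.86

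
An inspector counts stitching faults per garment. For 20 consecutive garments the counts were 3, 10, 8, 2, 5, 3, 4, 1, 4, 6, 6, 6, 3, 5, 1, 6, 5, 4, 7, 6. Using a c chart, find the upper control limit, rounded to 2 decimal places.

c̄ = (3 + 10 + 8 + 2 + 5 + 3 + 4 + 1 + 4 + 6 + 6 + 6 + 3 + 5 + 1 + 6 + 5 + 4 + 7 + 6) / 20 = 95 / 20 = 4.7500
UCL = c̄ + 3√c̄ = 4.7500 + 3 × √4.7500 = 4.7500 + 3 × 2.1794 = 11.2883

11.29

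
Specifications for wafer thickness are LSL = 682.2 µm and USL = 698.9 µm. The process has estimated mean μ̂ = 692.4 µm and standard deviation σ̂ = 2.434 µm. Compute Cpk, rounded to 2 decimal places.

0.89

Cpu = (USL − μ̂) / (3σ̂) = (698.9 − 692.4) / (3 × 2.434) = 0.8902; Cpl = (μ̂ − LSL) / (3σ̂) = (692.4 − 682.2) / (3 × 2.434) = 1.3969; Cpk = min(Cpu, Cpl) = 0.8902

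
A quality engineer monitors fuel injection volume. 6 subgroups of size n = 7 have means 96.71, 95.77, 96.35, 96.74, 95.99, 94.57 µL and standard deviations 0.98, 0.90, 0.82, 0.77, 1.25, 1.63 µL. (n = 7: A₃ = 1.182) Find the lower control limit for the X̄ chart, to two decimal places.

94.77

X̄̄ = (96.71 + 95.77 + 96.35 + 96.74 + 95.99 + 94.57) / 6 = 96.0217
s̄ = (0.98 + 0.90 + 0.82 + 0.77 + 1.25 + 1.63) / 6 = 1.0583
LCL = X̄̄ − A₃·s̄ = 96.0217 − 1.182 × 1.0583 = 94.7707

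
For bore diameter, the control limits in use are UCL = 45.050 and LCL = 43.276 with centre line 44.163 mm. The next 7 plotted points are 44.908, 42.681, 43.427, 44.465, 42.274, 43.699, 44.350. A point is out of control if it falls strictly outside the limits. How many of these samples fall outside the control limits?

Compare each point to [43.276, 45.050]: sample 2 = 42.681 < LCL; sample 5 = 42.274 < LCL.

2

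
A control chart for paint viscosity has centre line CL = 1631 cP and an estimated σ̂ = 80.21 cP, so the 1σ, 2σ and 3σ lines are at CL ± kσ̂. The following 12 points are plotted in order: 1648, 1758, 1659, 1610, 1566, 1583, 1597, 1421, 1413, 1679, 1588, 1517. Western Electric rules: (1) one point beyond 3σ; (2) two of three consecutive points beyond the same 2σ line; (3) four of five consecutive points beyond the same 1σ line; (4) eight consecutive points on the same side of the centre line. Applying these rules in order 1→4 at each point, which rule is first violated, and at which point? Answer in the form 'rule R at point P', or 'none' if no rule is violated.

Zone of each point (C = within 1σ̂, B = 1σ̂–2σ̂, A = 2σ̂–3σ̂, * = beyond 3σ̂; sign = side of CL): 1:+C, 2:+B, 3:+C, 4:-C, 5:-C, 6:-C, 7:-C, 8:-A, 9:-A, 10:+C, 11:-C, 12:-B
Rule 2 (two of three consecutive points beyond the same 2σ limit) is satisfied at point 9.

rule 2 at point 9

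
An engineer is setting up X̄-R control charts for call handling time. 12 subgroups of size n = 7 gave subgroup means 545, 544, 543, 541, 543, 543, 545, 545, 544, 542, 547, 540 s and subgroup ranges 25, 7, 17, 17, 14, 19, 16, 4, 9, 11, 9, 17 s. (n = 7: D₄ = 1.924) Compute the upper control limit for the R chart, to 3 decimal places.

R̄ = (25 + 7 + 17 + 17 + 14 + 19 + 16 + 4 + 9 + 11 + 9 + 17) / 12 = 165.0000 / 12 = 13.7500
UCL_R = D₄·R̄ = 1.924 × 13.7500 = 26.4550

26.455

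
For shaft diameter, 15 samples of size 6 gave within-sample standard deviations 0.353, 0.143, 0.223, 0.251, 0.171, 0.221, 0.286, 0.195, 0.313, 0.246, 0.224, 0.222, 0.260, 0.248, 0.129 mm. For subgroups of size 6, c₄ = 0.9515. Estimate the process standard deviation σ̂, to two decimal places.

s̄ = (0.353 + 0.143 + 0.223 + 0.251 + 0.171 + 0.221 + 0.286 + 0.195 + 0.313 + 0.246 + 0.224 + 0.222 + 0.260 + 0.248 + 0.129) / 15 = 0.2323
σ̂ = s̄ / c₄ = 0.2323 / 0.9515 = 0.2442

0.24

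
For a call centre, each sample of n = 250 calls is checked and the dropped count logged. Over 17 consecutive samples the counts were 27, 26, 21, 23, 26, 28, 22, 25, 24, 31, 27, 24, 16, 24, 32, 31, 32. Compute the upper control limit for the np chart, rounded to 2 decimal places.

p̄ = Σdᵢ / (k·n) = 439 / (17 × 250) = 0.10329
UCL = np̄ + 3·√(np̄(1−p̄)) = 25.8235 + 3 × √(25.8235×0.89671) = 25.8235 + 3 × 4.8121 = 40.2598

40.26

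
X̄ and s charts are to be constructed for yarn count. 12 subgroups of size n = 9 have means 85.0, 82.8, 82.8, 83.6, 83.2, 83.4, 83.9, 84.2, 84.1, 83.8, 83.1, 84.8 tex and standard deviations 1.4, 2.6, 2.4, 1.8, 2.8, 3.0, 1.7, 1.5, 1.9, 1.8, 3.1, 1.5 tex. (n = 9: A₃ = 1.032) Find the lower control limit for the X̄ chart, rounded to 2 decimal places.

81.53

X̄̄ = (85.0 + 82.8 + 82.8 + 83.6 + 83.2 + 83.4 + 83.9 + 84.2 + 84.1 + 83.8 + 83.1 + 84.8) / 12 = 83.7250
s̄ = (1.4 + 2.6 + 2.4 + 1.8 + 2.8 + 3.0 + 1.7 + 1.5 + 1.9 + 1.8 + 3.1 + 1.5) / 12 = 2.1250
LCL = X̄̄ − A₃·s̄ = 83.7250 − 1.032 × 2.1250 = 81.5320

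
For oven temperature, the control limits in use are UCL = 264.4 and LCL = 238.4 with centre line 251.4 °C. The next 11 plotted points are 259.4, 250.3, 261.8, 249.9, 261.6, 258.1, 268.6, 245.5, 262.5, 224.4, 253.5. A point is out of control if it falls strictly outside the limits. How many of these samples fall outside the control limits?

Compare each point to [238.4, 264.4]: sample 7 = 268.6 > UCL; sample 10 = 224.4 < LCL.

2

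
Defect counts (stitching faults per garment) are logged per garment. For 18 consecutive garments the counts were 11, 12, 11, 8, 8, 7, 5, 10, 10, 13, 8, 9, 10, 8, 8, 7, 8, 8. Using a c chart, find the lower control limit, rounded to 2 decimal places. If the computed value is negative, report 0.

0.00

c̄ = (11 + 12 + 11 + 8 + 8 + 7 + 5 + 10 + 10 + 13 + 8 + 9 + 10 + 8 + 8 + 7 + 8 + 8) / 18 = 161 / 18 = 8.9444
LCL = c̄ − 3√c̄ = 8.9444 − 3 × 2.9907 = -0.0277 → 0 (cannot be negative)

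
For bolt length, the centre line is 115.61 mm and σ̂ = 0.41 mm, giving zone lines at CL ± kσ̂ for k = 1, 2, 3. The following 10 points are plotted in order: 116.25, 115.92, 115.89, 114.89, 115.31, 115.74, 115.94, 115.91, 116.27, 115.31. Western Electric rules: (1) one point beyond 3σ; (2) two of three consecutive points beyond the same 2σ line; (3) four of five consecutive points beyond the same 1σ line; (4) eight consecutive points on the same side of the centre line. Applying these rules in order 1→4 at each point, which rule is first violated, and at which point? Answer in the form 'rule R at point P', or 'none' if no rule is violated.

none

Zone of each point (C = within 1σ̂, B = 1σ̂–2σ̂, A = 2σ̂–3σ̂, * = beyond 3σ̂; sign = side of CL): 1:+B, 2:+C, 3:+C, 4:-B, 5:-C, 6:+C, 7:+C, 8:+C, 9:+B, 10:-C
No rule fires across all 10 points.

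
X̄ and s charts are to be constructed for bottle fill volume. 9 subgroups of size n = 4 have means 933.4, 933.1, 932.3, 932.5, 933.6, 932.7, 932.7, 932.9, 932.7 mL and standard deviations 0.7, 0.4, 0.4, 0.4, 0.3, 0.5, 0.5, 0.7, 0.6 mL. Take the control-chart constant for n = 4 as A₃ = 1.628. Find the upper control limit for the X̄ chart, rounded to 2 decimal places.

X̄̄ = (933.4 + 933.1 + 932.3 + 932.5 + 933.6 + 932.7 + 932.7 + 932.9 + 932.7) / 9 = 932.8778
s̄ = (0.7 + 0.4 + 0.4 + 0.4 + 0.3 + 0.5 + 0.5 + 0.7 + 0.6) / 9 = 0.5000
UCL = X̄̄ + A₃·s̄ = 932.8778 + 1.628 × 0.5000 = 933.6918

933.69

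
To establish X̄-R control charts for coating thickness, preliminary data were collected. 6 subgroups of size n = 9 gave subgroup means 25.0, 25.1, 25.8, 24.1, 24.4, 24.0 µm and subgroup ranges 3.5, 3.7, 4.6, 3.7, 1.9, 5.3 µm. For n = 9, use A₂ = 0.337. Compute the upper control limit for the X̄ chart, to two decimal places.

X̄̄ = (25.0 + 25.1 + 25.8 + 24.1 + 24.4 + 24.0) / 6 = 148.4000 / 6 = 24.7333
R̄ = (3.5 + 3.7 + 4.6 + 3.7 + 1.9 + 5.3) / 6 = 22.7000 / 6 = 3.7833
UCL = X̄̄ + A₂·R̄ = 24.7333 + 0.337 × 3.7833 = 26.0083

26.01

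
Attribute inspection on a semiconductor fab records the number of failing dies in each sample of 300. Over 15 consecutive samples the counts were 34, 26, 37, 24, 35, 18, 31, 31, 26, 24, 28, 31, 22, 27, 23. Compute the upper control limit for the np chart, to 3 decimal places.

p̄ = Σdᵢ / (k·n) = 417 / (15 × 300) = 0.09267
UCL = np̄ + 3·√(np̄(1−p̄)) = 27.8000 + 3 × √(27.8000×0.90733) = 27.8000 + 3 × 5.0223 = 42.8670

42.867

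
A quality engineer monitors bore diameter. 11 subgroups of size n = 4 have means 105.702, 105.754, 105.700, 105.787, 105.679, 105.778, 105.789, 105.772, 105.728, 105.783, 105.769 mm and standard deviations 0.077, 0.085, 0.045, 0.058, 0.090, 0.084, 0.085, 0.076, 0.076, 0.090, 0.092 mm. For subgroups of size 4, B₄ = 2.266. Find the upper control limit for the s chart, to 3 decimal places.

s̄ = (0.077 + 0.085 + 0.045 + 0.058 + 0.090 + 0.084 + 0.085 + 0.076 + 0.076 + 0.090 + 0.092) / 11 = 0.0780
UCL_s = B₄·s̄ = 2.266 × 0.0780 = 0.1767

0.177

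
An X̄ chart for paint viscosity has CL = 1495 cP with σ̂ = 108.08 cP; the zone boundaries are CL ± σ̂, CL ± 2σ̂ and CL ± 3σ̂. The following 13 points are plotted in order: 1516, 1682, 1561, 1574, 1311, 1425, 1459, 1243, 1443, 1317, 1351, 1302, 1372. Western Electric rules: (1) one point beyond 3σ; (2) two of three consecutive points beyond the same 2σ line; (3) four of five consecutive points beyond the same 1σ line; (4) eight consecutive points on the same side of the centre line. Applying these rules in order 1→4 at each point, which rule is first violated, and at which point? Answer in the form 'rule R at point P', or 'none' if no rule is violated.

Zone of each point (C = within 1σ̂, B = 1σ̂–2σ̂, A = 2σ̂–3σ̂, * = beyond 3σ̂; sign = side of CL): 1:+C, 2:+B, 3:+C, 4:+C, 5:-B, 6:-C, 7:-C, 8:-A, 9:-C, 10:-B, 11:-B, 12:-B, 13:-B
Rule 3 (four of five consecutive points beyond the same 1σ limit) is satisfied at point 12.

rule 3 at point 12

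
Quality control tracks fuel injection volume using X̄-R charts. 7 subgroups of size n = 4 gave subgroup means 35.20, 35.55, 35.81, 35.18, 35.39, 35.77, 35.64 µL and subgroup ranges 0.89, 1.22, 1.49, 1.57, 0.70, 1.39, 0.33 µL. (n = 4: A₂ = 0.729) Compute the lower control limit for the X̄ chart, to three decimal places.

X̄̄ = (35.20 + 35.55 + 35.81 + 35.18 + 35.39 + 35.77 + 35.64) / 7 = 248.5400 / 7 = 35.5057
R̄ = (0.89 + 1.22 + 1.49 + 1.57 + 0.70 + 1.39 + 0.33) / 7 = 7.5900 / 7 = 1.0843
LCL = X̄̄ − A₂·R̄ = 35.5057 − 0.729 × 1.0843 = 34.7153

34.715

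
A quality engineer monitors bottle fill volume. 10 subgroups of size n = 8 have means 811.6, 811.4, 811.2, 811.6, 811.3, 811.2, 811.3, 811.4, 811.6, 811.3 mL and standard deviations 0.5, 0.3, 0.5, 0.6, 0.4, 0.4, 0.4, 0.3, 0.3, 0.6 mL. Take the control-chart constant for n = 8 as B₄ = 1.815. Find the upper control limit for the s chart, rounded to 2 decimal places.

0.78

s̄ = (0.5 + 0.3 + 0.5 + 0.6 + 0.4 + 0.4 + 0.4 + 0.3 + 0.3 + 0.6) / 10 = 0.4300
UCL_s = B₄·s̄ = 1.815 × 0.4300 = 0.7804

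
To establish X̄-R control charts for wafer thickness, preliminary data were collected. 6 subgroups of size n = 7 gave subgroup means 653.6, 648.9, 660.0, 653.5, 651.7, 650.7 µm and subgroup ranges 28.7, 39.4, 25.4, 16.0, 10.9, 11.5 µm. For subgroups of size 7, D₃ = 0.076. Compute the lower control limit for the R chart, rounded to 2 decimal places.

1.67

R̄ = (28.7 + 39.4 + 25.4 + 16.0 + 10.9 + 11.5) / 6 = 131.9000 / 6 = 21.9833
LCL_R = D₃·R̄ = 0.076 × 21.9833 = 1.6707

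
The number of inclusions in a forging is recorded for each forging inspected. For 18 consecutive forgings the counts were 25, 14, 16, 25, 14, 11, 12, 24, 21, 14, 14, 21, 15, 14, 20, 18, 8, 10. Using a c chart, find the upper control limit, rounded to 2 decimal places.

28.61

c̄ = (25 + 14 + 16 + 25 + 14 + 11 + 12 + 24 + 21 + 14 + 14 + 21 + 15 + 14 + 20 + 18 + 8 + 10) / 18 = 296 / 18 = 16.4444
UCL = c̄ + 3√c̄ = 16.4444 + 3 × √16.4444 = 16.4444 + 3 × 4.0552 = 28.6100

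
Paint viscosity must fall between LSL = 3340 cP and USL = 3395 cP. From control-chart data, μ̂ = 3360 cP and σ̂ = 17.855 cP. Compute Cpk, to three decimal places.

Cpu = (USL − μ̂) / (3σ̂) = (3395 − 3360) / (3 × 17.855) = 0.6534; Cpl = (μ̂ − LSL) / (3σ̂) = (3360 − 3340) / (3 × 17.855) = 0.3734; Cpk = min(Cpu, Cpl) = 0.3734

0.373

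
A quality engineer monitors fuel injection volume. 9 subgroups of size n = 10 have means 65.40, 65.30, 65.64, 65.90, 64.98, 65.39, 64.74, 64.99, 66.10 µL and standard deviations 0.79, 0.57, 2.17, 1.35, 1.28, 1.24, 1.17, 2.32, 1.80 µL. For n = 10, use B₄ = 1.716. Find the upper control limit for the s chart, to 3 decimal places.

s̄ = (0.79 + 0.57 + 2.17 + 1.35 + 1.28 + 1.24 + 1.17 + 2.32 + 1.80) / 9 = 1.4100
UCL_s = B₄·s̄ = 1.716 × 1.4100 = 2.4196

2.420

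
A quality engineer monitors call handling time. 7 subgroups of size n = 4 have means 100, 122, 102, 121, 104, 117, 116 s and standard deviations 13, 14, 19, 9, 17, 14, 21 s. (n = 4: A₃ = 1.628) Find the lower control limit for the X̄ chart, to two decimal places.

X̄̄ = (100 + 122 + 102 + 121 + 104 + 117 + 116) / 7 = 111.7143
s̄ = (13 + 14 + 19 + 9 + 17 + 14 + 21) / 7 = 15.2857
LCL = X̄̄ − A₃·s̄ = 111.7143 − 1.628 × 15.2857 = 86.8291

86.83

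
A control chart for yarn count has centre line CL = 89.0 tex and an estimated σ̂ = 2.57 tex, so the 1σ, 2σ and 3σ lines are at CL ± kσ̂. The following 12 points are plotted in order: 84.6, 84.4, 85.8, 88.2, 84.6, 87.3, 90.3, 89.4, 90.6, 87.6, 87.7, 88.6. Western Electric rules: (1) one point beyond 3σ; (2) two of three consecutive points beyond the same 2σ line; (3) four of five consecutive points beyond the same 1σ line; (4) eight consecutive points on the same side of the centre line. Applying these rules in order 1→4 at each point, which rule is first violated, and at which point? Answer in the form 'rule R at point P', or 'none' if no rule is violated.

rule 3 at point 5

Zone of each point (C = within 1σ̂, B = 1σ̂–2σ̂, A = 2σ̂–3σ̂, * = beyond 3σ̂; sign = side of CL): 1:-B, 2:-B, 3:-B, 4:-C, 5:-B, 6:-C, 7:+C, 8:+C, 9:+C, 10:-C, 11:-C, 12:-C
Rule 3 (four of five consecutive points beyond the same 1σ limit) is satisfied at point 5.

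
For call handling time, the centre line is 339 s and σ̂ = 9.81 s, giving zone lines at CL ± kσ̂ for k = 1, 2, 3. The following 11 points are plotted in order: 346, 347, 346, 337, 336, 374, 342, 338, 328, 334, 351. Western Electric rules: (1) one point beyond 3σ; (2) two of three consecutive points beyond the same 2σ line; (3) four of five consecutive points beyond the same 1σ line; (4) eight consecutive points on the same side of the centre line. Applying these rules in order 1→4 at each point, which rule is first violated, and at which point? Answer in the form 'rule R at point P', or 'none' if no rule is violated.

Zone of each point (C = within 1σ̂, B = 1σ̂–2σ̂, A = 2σ̂–3σ̂, * = beyond 3σ̂; sign = side of CL): 1:+C, 2:+C, 3:+C, 4:-C, 5:-C, 6:+*, 7:+C, 8:-C, 9:-B, 10:-C, 11:+B
Rule 1 (one point beyond the 3σ limits) is satisfied at point 6.

rule 1 at point 6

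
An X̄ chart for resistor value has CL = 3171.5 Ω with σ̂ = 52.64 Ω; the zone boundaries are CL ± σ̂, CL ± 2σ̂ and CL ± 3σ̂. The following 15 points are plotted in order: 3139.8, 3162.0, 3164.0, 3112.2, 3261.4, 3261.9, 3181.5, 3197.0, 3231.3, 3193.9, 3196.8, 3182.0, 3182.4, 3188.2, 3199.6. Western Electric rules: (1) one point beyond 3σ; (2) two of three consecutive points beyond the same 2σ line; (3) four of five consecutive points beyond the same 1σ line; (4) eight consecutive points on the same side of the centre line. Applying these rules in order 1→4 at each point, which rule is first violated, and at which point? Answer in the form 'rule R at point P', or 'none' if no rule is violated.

Zone of each point (C = within 1σ̂, B = 1σ̂–2σ̂, A = 2σ̂–3σ̂, * = beyond 3σ̂; sign = side of CL): 1:-C, 2:-C, 3:-C, 4:-B, 5:+B, 6:+B, 7:+C, 8:+C, 9:+B, 10:+C, 11:+C, 12:+C, 13:+C, 14:+C, 15:+C
Rule 4 (eight consecutive points on the same side of the centre line) is satisfied at point 12.

rule 4 at point 12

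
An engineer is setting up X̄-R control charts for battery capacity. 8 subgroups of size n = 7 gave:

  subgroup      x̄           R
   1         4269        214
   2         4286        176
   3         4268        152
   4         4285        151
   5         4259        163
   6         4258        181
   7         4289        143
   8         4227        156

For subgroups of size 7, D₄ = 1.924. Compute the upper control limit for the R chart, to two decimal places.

R̄ = (214 + 176 + 152 + 151 + 163 + 181 + 143 + 156) / 8 = 1336.0000 / 8 = 167.0000
UCL_R = D₄·R̄ = 1.924 × 167.0000 = 321.3080

321.31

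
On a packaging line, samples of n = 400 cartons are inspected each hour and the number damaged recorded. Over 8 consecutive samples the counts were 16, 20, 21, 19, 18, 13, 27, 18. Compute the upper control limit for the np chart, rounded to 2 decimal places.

p̄ = Σdᵢ / (k·n) = 152 / (8 × 400) = 0.04750
UCL = np̄ + 3·√(np̄(1−p̄)) = 19.0000 + 3 × √(19.0000×0.95250) = 19.0000 + 3 × 4.2541 = 31.7623

31.76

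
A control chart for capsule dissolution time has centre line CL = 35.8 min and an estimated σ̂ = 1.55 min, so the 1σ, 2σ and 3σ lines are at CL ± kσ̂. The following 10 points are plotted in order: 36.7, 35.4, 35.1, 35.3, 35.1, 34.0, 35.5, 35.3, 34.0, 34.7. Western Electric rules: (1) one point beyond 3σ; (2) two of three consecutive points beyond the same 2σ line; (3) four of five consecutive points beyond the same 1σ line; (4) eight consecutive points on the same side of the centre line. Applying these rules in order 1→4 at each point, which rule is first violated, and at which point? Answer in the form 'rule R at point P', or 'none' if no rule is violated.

Zone of each point (C = within 1σ̂, B = 1σ̂–2σ̂, A = 2σ̂–3σ̂, * = beyond 3σ̂; sign = side of CL): 1:+C, 2:-C, 3:-C, 4:-C, 5:-C, 6:-B, 7:-C, 8:-C, 9:-B, 10:-C
Rule 4 (eight consecutive points on the same side of the centre line) is satisfied at point 9.

rule 4 at point 9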